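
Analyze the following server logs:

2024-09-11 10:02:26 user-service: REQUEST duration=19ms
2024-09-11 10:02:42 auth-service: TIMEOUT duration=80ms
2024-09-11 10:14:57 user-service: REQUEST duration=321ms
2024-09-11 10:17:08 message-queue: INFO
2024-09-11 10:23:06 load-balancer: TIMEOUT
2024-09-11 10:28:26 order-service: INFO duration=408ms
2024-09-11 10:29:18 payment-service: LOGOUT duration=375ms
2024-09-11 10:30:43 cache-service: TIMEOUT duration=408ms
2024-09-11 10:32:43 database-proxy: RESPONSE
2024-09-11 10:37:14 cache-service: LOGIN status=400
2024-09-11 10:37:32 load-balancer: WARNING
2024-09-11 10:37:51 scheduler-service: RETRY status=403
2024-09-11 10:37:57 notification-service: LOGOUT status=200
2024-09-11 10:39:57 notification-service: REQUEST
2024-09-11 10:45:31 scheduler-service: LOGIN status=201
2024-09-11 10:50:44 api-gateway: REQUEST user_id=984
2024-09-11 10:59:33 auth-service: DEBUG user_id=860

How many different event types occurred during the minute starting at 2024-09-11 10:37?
4

To count unique event types:

1. Filter events in the minute starting at 2024-09-11 10:37
2. Extract event types from matching entries
3. Count unique types: 4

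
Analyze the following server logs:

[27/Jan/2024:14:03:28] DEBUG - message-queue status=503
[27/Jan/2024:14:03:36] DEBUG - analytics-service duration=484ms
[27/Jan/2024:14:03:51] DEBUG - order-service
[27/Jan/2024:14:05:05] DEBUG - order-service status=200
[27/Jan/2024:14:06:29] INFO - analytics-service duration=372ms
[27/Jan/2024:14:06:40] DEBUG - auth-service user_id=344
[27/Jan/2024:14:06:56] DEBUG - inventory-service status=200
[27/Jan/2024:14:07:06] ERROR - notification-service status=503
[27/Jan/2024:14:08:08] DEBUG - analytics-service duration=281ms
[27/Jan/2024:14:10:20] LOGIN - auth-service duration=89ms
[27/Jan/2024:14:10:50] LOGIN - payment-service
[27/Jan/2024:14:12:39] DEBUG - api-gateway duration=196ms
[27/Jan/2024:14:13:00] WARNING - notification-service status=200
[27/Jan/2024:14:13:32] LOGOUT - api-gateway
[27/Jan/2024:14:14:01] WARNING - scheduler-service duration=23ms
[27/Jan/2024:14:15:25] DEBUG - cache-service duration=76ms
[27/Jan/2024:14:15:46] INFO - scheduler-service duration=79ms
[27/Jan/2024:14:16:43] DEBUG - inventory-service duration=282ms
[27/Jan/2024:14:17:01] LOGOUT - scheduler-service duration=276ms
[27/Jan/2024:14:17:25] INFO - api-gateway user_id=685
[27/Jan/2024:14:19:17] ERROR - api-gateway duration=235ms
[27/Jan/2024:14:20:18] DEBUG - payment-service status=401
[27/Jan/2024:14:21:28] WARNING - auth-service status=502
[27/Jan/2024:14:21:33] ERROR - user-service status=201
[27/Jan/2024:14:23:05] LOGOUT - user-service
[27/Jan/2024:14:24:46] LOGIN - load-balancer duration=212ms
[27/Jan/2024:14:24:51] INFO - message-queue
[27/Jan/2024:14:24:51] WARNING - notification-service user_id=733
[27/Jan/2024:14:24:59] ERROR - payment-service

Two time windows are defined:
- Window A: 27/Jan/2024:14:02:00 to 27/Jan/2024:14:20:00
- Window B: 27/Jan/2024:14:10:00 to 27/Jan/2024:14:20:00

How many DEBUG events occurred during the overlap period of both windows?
3

To find overlap events:

1. Window A: 27/Jan/2024:14:02:00 to 27/Jan/2024:14:20:00
2. Window B: 27/Jan/2024:14:10:00 to 27/Jan/2024:14:20:00
3. Overlap period: 27/Jan/2024:14:10:00 to 27/Jan/2024:14:20:00
4. Count DEBUG events in overlap: 3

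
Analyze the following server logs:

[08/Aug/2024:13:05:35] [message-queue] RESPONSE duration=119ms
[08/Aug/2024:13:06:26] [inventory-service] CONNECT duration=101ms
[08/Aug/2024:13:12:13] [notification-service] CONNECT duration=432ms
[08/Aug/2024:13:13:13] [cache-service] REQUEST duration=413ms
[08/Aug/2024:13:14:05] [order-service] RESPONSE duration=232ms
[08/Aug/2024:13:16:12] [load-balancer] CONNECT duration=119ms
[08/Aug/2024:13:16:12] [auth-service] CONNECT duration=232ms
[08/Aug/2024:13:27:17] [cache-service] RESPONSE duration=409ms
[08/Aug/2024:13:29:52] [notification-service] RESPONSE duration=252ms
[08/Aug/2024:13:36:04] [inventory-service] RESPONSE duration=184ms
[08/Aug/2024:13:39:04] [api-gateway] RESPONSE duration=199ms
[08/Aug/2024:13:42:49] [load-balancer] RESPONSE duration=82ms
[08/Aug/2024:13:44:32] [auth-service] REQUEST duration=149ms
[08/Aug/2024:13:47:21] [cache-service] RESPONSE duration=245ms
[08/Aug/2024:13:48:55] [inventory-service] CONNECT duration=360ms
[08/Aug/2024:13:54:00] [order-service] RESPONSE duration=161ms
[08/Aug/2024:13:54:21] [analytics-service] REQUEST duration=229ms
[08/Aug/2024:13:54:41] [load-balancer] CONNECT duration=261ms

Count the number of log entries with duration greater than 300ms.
4

To count timeouts:

1. Threshold: 300ms
2. Extract duration from each log entry
3. Count entries where duration > 300
4. Timeout count: 4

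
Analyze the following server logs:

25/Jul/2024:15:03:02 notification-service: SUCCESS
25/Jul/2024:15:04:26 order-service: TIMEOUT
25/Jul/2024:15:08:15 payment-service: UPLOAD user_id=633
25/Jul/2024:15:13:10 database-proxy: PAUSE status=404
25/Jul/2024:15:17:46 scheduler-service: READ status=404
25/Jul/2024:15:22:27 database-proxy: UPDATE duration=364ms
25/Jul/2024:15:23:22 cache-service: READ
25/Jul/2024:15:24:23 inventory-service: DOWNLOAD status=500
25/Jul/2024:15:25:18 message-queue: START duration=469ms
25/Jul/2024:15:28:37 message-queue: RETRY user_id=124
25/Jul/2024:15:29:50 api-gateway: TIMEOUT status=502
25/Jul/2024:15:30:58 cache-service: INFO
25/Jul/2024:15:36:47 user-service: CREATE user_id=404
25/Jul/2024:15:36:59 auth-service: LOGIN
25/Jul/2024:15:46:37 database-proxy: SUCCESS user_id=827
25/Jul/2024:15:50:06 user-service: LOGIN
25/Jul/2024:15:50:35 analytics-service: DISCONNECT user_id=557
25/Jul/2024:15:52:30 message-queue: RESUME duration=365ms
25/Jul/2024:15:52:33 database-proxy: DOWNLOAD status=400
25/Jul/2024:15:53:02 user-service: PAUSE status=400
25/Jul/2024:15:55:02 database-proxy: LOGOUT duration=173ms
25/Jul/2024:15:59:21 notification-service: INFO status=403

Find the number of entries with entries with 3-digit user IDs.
5

To find matching entries:

1. Pattern to match: entries with 3-digit user IDs
2. Scan each log entry for the pattern
3. Count matches: 5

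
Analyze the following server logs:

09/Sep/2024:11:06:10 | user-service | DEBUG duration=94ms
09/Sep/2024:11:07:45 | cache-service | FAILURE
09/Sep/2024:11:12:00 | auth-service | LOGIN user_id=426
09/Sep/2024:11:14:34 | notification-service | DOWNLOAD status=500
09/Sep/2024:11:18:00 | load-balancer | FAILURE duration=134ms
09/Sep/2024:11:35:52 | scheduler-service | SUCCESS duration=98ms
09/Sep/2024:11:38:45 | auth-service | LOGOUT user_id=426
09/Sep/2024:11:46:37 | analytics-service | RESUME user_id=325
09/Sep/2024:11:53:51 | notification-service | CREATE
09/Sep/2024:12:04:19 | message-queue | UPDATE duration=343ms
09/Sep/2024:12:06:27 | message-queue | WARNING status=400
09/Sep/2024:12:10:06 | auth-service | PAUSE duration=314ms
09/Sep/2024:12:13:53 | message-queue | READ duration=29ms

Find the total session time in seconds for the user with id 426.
1605

To calculate session duration:

1. Find LOGIN event for user_id=426: 09/Sep/2024:11:12:00
2. Find LOGOUT event for user_id=426: 09/Sep/2024:11:38:45
3. Session duration: 09/Sep/2024:11:38:45 - 09/Sep/2024:11:12:00 = 1605 seconds (26 minutes)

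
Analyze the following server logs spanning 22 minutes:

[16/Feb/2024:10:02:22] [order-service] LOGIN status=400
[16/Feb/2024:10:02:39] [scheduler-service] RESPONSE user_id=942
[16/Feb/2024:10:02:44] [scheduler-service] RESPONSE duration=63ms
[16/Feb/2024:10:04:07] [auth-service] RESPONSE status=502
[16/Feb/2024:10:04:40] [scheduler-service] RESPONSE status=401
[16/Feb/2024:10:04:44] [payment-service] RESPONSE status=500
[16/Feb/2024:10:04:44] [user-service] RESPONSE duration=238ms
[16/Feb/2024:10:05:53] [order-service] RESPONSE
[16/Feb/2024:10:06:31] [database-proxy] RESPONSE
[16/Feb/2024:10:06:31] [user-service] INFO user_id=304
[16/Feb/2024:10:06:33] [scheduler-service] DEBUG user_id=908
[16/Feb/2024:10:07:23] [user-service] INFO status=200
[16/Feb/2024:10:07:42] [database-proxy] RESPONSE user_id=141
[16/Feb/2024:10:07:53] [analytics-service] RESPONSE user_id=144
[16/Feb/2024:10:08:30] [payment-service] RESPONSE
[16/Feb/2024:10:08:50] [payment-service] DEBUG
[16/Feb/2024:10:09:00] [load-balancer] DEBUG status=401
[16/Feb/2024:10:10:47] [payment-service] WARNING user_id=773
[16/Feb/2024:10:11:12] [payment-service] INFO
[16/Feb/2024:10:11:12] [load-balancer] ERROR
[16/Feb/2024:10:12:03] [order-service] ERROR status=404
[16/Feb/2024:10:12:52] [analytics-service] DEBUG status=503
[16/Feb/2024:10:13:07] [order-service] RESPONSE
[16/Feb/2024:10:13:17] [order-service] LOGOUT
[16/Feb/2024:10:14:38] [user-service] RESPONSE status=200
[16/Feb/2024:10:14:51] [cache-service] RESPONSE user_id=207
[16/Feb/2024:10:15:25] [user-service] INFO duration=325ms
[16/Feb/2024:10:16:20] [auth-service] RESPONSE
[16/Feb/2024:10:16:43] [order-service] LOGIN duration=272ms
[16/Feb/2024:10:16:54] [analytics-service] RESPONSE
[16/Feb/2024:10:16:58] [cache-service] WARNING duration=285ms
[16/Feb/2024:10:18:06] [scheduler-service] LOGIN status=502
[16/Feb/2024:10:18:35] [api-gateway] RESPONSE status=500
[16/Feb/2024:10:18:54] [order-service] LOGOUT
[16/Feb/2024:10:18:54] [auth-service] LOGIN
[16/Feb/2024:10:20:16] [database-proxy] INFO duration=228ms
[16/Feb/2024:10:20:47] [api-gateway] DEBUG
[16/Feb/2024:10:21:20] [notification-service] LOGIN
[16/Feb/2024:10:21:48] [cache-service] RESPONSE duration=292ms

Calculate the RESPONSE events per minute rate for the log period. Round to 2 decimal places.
0.82

To calculate the rate:

1. Count total RESPONSE events: 18
2. Total time period: 22 minutes
3. Rate = 18 / 22 = 0.82 events per minute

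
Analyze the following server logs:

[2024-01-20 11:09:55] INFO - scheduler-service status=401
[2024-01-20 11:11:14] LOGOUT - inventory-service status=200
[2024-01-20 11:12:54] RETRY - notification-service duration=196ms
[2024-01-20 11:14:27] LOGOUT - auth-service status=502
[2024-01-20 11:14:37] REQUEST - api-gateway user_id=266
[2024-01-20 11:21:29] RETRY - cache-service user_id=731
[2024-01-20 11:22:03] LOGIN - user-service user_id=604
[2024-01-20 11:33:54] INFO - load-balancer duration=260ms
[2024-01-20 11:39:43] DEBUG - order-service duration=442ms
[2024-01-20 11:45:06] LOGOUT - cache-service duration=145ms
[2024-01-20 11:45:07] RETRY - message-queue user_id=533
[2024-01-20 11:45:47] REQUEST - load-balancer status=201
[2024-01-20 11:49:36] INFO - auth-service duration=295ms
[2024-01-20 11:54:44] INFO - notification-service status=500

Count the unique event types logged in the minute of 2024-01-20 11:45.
3

To count unique event types:

1. Filter events in the minute starting at 2024-01-20 11:45
2. Extract event types from matching entries
3. Count unique types: 3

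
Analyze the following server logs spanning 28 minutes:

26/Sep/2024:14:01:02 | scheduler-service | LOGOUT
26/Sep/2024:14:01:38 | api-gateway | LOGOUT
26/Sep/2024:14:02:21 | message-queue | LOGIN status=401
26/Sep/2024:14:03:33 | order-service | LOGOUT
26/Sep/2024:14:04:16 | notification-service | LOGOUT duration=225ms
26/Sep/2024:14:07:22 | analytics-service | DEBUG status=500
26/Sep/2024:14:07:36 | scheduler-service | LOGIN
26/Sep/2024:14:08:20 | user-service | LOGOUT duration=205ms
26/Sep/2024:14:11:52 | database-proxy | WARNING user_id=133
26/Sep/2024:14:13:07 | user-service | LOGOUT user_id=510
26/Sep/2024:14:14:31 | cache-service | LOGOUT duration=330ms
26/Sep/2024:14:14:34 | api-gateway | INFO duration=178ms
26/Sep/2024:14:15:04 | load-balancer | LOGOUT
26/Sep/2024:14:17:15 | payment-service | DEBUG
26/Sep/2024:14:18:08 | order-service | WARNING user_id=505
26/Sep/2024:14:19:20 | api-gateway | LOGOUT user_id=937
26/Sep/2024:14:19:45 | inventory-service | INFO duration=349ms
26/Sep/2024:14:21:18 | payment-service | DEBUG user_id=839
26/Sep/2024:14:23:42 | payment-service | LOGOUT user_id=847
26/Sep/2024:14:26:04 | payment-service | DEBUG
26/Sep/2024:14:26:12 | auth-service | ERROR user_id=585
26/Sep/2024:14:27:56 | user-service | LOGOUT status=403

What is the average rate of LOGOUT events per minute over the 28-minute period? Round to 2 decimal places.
0.39

To calculate the rate:

1. Count total LOGOUT events: 11
2. Total time period: 28 minutes
3. Rate = 11 / 28 = 0.39 events per minute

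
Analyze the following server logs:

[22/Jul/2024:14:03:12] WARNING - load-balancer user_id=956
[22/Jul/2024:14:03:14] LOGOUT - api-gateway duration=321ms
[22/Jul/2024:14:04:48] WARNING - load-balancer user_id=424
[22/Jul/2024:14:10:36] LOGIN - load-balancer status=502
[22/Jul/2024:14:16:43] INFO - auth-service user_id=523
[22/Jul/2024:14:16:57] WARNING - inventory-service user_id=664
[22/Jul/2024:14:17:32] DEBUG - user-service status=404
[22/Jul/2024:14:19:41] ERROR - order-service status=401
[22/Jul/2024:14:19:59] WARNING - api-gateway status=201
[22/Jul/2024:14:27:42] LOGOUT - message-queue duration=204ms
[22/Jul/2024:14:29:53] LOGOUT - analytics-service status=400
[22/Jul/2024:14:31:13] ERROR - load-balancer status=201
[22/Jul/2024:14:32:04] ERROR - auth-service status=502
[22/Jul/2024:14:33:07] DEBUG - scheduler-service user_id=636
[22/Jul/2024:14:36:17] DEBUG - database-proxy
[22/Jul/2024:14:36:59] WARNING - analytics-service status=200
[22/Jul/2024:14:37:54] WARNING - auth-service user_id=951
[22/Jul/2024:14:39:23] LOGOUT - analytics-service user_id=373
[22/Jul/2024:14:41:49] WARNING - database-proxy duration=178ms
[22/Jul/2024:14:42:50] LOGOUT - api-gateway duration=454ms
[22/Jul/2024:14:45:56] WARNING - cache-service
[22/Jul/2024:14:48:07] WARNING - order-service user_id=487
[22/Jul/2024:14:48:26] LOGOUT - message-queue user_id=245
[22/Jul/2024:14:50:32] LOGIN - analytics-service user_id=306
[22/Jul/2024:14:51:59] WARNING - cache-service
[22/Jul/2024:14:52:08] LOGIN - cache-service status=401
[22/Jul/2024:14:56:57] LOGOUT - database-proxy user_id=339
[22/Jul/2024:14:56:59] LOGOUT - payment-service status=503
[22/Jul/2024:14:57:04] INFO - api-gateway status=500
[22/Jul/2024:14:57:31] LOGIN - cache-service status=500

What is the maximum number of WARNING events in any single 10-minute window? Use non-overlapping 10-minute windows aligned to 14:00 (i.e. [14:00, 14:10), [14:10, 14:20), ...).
3

To find the burst window:

1. Divide the log period into non-overlapping 10-minute windows starting at 14:00
2. Count WARNING events in each window
3. Find the window with maximum count
4. Maximum events in a window: 3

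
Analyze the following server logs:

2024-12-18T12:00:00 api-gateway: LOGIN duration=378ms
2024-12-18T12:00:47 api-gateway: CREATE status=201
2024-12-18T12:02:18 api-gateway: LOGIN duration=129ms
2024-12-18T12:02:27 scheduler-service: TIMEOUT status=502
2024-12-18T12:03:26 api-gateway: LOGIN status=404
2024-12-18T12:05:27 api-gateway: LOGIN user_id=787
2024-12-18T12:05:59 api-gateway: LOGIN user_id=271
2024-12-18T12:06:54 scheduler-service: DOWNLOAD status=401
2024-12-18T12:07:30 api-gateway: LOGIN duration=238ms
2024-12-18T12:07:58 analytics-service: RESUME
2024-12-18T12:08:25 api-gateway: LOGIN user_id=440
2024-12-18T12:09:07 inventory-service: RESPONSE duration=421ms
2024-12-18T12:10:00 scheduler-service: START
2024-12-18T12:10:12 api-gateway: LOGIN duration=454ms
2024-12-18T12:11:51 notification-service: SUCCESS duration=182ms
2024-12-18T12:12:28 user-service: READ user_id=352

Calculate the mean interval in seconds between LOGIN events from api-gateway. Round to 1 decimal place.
87.4

To calculate average interval:

1. Find all LOGIN events for api-gateway in order
2. Calculate time gaps between consecutive events
3. Compute mean of gaps: 612 / 7 = 87.4 seconds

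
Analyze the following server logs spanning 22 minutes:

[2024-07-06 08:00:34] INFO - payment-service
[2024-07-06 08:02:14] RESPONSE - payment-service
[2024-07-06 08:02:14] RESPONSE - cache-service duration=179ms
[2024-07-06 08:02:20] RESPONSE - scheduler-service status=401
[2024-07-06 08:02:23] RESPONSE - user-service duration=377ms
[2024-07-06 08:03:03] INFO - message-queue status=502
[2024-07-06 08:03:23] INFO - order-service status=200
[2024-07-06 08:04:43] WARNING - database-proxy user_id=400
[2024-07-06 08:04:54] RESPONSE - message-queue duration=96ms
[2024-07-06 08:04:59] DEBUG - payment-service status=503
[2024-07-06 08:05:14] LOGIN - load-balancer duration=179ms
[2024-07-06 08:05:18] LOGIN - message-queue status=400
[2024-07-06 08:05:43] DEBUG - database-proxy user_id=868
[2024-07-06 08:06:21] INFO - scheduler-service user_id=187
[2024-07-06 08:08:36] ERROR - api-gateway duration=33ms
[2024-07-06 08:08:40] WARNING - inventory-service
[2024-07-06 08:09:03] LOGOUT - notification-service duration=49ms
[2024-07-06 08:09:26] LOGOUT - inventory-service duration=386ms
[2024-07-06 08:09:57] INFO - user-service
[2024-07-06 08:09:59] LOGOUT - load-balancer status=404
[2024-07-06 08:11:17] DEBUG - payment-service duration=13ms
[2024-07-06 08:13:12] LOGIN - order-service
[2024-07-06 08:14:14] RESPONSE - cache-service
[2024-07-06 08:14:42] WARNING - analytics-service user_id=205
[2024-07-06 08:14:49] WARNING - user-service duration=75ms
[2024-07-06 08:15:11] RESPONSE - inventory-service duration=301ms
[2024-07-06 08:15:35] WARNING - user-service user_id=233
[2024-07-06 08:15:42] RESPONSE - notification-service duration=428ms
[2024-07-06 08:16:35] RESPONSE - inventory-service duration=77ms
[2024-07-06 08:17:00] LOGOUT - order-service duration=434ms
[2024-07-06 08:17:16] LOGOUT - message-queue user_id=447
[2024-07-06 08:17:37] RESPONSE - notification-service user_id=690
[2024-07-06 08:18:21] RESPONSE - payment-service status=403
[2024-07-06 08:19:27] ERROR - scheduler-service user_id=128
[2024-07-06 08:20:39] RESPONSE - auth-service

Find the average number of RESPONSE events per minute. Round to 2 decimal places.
0.55

To calculate the rate:

1. Count total RESPONSE events: 12
2. Total time period: 22 minutes
3. Rate = 12 / 22 = 0.55 events per minute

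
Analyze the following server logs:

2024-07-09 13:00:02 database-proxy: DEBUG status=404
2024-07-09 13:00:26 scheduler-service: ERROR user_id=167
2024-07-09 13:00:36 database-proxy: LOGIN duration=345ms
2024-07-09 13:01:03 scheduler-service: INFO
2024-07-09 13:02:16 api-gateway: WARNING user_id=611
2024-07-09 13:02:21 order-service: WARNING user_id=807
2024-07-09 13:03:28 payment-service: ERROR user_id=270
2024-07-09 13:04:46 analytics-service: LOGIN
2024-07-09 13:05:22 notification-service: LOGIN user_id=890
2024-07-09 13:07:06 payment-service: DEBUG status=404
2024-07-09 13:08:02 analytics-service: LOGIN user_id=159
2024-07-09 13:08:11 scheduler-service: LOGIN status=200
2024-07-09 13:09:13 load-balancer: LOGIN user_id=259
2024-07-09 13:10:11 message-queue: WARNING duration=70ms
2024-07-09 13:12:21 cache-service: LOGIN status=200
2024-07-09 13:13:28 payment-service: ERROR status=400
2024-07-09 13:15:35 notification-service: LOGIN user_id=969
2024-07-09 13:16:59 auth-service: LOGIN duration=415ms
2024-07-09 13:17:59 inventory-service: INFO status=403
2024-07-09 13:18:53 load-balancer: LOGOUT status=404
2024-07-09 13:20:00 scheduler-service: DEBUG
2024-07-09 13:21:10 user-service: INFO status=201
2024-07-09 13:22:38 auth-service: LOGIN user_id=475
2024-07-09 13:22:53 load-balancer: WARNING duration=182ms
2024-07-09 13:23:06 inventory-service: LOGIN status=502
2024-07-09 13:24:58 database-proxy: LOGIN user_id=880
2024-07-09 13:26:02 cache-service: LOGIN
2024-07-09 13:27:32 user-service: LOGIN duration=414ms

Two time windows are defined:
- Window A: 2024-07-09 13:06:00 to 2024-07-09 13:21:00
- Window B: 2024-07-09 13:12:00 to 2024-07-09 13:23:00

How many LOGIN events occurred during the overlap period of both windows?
3

To find overlap events:

1. Window A: 2024-07-09 13:06:00 to 2024-07-09 13:21:00
2. Window B: 2024-07-09 13:12:00 to 2024-07-09 13:23:00
3. Overlap period: 2024-07-09 13:12:00 to 2024-07-09 13:21:00
4. Count LOGIN events in overlap: 3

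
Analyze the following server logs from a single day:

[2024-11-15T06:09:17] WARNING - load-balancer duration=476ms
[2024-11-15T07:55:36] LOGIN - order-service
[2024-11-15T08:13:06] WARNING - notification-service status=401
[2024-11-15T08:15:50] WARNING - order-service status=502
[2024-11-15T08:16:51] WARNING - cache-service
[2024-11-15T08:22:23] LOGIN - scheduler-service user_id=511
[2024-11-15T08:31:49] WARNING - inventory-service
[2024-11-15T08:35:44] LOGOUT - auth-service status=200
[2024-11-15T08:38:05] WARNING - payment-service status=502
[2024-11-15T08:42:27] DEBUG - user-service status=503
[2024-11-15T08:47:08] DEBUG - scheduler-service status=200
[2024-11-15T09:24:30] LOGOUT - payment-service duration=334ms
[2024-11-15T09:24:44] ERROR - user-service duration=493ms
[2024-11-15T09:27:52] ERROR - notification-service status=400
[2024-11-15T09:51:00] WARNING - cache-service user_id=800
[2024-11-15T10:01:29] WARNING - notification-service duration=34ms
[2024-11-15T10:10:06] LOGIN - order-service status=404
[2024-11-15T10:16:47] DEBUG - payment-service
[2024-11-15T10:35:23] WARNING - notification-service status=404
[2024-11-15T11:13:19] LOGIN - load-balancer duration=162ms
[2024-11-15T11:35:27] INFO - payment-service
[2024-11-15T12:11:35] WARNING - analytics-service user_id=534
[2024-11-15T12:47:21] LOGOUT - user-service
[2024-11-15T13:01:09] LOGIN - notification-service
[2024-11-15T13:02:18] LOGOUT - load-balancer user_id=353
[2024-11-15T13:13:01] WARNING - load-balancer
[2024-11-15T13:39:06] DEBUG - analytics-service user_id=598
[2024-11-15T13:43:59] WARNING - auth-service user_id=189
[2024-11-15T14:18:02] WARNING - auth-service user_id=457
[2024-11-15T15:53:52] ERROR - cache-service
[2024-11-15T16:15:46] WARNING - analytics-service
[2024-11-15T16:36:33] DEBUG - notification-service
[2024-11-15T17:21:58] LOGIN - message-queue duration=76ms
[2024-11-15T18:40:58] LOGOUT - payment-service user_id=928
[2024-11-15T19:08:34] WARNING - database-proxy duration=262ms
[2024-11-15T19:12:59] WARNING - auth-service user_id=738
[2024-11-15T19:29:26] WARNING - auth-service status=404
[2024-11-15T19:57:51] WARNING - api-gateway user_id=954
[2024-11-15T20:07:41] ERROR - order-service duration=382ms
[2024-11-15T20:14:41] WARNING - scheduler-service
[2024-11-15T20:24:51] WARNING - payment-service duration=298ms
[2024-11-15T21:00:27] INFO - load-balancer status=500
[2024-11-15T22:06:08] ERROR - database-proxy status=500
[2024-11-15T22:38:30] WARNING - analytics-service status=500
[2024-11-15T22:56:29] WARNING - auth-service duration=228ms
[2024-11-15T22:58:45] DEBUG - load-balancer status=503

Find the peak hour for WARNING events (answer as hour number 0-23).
8

To find the peak hour:

1. Group all WARNING events by hour
2. Count events in each hour
3. Find hour with maximum count
4. Peak hour: 8 (with 5 events)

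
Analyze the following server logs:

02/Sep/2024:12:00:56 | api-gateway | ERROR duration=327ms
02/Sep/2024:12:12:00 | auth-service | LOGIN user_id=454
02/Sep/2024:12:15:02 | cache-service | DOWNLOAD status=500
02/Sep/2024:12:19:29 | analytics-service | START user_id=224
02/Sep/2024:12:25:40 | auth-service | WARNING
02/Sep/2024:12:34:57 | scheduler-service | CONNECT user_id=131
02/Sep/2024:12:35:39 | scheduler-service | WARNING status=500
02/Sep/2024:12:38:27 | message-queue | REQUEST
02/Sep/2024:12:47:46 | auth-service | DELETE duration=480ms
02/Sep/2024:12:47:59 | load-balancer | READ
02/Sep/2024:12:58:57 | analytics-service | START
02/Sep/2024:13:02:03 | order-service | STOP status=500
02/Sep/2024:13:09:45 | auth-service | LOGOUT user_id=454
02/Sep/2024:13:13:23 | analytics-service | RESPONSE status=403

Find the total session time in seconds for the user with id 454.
3465

To calculate session duration:

1. Find LOGIN event for user_id=454: 02/Sep/2024:12:12:00
2. Find LOGOUT event for user_id=454: 02/Sep/2024:13:09:45
3. Session duration: 02/Sep/2024:13:09:45 - 02/Sep/2024:12:12:00 = 3465 seconds (57 minutes)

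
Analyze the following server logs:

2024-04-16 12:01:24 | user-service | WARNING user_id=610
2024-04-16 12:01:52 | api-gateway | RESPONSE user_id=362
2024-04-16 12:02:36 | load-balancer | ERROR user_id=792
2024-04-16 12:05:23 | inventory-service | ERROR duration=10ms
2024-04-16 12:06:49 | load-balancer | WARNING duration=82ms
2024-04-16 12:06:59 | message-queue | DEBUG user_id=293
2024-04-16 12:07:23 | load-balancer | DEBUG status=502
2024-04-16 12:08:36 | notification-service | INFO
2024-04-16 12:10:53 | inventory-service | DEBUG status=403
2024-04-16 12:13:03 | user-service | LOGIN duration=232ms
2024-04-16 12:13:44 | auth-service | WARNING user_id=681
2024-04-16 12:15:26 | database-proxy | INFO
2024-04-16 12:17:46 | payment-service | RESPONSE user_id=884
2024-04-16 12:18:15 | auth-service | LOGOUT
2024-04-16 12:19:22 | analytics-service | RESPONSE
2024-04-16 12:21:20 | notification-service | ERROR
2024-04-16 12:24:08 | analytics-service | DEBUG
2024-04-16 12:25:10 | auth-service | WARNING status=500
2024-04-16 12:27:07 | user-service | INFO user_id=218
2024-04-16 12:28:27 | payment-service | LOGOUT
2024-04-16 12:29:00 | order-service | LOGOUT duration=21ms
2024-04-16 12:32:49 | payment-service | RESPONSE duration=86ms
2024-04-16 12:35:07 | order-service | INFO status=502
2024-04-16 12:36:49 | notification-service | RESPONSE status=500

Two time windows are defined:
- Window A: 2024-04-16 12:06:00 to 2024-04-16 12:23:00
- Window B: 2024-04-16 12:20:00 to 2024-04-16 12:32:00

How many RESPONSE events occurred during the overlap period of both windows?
0

To find overlap events:

1. Window A: 2024-04-16 12:06:00 to 2024-04-16 12:23:00
2. Window B: 2024-04-16 12:20:00 to 2024-04-16 12:32:00
3. Overlap period: 2024-04-16 12:20:00 to 2024-04-16 12:23:00
4. Count RESPONSE events in overlap: 0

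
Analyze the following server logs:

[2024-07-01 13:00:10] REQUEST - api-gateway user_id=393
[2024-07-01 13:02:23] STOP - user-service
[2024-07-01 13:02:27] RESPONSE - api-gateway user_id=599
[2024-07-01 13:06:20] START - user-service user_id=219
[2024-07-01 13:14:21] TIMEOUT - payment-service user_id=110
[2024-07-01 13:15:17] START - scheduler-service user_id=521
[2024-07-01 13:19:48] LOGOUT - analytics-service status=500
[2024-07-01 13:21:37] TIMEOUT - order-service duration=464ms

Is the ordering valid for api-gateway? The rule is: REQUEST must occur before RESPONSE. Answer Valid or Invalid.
Valid

To validate ordering:

1. Required order: REQUEST → RESPONSE
2. Rule: REQUEST must occur before RESPONSE
3. Check actual order of events for api-gateway
4. Result: Valid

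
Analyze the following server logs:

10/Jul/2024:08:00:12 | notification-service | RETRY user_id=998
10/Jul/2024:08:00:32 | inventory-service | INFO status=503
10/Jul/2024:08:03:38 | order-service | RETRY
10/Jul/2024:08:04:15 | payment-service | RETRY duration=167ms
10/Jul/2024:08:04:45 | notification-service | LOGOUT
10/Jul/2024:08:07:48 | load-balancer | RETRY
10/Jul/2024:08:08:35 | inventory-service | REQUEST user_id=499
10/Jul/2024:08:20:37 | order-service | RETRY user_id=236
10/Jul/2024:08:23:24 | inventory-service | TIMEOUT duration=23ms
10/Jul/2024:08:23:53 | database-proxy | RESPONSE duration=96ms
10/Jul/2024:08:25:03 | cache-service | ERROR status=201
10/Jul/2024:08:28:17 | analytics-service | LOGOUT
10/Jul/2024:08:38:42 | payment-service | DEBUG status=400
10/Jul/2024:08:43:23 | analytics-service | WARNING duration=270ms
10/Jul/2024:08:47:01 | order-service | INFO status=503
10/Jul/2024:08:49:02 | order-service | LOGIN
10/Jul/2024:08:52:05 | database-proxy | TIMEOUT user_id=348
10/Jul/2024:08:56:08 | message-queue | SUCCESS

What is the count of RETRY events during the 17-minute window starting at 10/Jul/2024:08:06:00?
2

To count events in the time window:

1. Window boundaries: 10/Jul/2024:08:06:00 to 10/Jul/2024:08:23:00
2. Filter for RETRY events within this window
3. Count matching events: 2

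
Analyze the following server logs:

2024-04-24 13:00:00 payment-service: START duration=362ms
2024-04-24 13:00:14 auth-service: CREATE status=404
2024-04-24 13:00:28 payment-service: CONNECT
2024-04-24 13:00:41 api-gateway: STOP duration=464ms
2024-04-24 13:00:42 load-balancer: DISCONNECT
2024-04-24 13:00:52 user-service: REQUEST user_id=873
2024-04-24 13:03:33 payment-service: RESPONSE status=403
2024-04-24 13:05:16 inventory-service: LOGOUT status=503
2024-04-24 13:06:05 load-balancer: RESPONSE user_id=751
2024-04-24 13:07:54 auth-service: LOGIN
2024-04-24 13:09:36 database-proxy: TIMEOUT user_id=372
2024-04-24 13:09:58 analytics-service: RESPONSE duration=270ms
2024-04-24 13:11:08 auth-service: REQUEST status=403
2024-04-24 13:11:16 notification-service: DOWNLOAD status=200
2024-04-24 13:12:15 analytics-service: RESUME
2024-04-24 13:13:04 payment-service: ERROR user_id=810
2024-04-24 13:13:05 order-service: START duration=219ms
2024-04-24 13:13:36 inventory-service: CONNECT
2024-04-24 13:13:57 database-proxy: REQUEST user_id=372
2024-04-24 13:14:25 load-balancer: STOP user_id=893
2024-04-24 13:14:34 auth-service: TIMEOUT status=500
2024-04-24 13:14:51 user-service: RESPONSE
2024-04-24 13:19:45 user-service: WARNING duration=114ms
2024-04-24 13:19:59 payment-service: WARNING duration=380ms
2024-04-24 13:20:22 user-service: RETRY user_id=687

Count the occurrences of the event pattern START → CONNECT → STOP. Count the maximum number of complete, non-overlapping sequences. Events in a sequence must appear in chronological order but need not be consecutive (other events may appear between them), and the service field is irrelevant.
2

To count sequences:

1. Look for pattern: START → CONNECT → STOP
2. Greedily scan the log in chronological order, matching each sequence element in turn (ignoring service)
3. Each time the full pattern completes, increment the count and restart matching from the next event
4. Complete non-overlapping sequences found: 2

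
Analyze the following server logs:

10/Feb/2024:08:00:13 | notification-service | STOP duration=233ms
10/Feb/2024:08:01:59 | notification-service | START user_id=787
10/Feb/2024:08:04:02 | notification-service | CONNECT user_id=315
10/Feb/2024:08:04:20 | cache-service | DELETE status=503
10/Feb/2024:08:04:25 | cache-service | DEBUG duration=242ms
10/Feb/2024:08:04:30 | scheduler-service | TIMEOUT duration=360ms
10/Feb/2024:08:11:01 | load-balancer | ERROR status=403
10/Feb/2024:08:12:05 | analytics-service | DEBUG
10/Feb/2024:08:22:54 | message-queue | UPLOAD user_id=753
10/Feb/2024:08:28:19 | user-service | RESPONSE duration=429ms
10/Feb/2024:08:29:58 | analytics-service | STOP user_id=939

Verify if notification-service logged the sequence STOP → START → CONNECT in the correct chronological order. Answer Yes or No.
Yes

To verify sequence order:

1. Find all events in sequence STOP → START → CONNECT for notification-service
2. Extract their timestamps
3. Check if timestamps are in ascending order
4. Result: Yes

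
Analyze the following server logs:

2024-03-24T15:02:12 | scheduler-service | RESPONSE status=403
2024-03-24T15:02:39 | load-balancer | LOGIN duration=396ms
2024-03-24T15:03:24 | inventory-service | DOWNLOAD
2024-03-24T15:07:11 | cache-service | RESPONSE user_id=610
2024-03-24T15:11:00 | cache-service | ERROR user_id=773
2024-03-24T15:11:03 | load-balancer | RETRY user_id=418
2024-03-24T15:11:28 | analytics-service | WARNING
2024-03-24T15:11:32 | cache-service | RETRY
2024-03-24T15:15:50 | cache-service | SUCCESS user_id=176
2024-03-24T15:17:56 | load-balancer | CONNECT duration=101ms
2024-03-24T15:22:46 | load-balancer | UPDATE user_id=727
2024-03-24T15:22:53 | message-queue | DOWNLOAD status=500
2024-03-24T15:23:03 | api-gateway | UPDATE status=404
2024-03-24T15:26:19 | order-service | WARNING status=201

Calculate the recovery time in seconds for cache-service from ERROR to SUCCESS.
290

To calculate recovery time:

1. Find ERROR event for cache-service: 2024-03-24T15:11:00
2. Find next SUCCESS event for cache-service: 2024-03-24T15:15:50
3. Recovery time: 2024-03-24T15:15:50 - 2024-03-24T15:11:00 = 290 seconds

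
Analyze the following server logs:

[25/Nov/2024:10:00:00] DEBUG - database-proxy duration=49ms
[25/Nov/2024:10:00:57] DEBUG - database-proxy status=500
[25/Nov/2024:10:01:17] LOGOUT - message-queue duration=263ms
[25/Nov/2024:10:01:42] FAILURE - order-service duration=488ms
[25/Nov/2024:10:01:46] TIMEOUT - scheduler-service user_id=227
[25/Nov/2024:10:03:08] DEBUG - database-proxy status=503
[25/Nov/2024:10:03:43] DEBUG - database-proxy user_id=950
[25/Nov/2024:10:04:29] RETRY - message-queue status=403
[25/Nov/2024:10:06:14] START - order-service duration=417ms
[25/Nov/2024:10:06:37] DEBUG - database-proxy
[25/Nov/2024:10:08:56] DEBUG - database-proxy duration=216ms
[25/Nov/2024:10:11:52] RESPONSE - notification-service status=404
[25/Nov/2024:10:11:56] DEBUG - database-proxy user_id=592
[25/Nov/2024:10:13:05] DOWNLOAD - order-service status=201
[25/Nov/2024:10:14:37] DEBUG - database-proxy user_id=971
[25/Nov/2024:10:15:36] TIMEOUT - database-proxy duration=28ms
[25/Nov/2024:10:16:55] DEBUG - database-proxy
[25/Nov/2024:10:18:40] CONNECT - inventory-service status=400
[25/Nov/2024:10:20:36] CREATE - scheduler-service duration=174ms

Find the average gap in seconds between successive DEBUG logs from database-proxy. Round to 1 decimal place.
126.9

To calculate average interval:

1. Find all DEBUG events for database-proxy in order
2. Calculate time gaps between consecutive events
3. Compute mean of gaps: 1015 / 8 = 126.9 seconds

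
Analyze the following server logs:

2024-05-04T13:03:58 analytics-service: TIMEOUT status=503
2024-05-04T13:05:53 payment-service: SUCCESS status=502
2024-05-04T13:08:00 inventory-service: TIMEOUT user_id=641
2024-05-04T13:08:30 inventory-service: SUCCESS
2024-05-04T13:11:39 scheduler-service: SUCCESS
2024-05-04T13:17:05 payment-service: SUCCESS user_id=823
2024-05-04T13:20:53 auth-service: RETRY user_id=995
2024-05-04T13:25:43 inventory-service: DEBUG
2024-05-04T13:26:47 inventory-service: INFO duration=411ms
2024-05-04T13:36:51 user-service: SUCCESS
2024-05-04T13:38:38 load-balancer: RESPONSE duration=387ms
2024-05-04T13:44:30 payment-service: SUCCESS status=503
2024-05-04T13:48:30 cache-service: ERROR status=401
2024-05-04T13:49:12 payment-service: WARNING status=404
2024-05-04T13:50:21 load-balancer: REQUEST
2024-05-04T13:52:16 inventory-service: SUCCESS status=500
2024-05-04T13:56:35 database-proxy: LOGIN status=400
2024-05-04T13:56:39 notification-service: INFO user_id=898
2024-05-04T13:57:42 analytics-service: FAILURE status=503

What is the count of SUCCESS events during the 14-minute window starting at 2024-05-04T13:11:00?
2

To count events in the time window:

1. Window boundaries: 2024-05-04T13:11:00 to 2024-05-04T13:25:00
2. Filter for SUCCESS events within this window
3. Count matching events: 2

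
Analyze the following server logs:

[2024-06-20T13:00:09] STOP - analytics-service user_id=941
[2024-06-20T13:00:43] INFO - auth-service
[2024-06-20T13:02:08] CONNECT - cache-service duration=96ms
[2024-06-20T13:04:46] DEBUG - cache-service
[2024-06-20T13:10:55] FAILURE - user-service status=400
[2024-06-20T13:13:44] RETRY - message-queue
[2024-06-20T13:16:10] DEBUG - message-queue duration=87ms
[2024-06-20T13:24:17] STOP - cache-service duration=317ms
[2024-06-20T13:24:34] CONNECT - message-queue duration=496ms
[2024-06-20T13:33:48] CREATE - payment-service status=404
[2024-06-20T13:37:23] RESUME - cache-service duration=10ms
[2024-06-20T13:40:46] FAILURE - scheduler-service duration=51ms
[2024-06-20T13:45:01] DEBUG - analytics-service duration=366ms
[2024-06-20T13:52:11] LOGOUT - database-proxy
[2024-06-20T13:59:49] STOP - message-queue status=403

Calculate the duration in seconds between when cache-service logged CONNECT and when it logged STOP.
1329

To find the time between events:

1. Locate the first CONNECT event for cache-service: 2024-06-20T13:02:08
2. Locate the first STOP event for cache-service: 2024-06-20T13:24:17
3. Calculate the difference: 2024-06-20T13:24:17 - 2024-06-20T13:02:08 = 1329 seconds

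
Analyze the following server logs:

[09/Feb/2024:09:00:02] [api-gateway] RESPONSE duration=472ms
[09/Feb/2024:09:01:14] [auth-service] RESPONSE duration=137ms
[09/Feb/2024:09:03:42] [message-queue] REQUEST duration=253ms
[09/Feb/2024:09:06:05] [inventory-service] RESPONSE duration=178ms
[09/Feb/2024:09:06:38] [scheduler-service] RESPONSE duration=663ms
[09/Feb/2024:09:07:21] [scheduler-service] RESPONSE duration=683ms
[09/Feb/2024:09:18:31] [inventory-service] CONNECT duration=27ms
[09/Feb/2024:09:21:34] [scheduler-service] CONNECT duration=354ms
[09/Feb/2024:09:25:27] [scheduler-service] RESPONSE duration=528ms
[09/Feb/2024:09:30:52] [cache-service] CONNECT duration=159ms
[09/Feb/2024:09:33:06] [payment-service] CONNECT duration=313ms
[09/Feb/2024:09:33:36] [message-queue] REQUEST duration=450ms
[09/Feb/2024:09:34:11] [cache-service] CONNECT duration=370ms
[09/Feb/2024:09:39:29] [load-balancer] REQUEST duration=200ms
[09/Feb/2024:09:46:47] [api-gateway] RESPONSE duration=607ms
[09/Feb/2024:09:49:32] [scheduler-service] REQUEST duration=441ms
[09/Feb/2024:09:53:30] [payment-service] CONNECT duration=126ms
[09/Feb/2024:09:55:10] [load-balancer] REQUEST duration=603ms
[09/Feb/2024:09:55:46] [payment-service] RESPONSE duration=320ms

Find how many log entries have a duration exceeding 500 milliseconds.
5

To count timeouts:

1. Threshold: 500ms
2. Extract duration from each log entry
3. Count entries where duration > 500
4. Timeout count: 5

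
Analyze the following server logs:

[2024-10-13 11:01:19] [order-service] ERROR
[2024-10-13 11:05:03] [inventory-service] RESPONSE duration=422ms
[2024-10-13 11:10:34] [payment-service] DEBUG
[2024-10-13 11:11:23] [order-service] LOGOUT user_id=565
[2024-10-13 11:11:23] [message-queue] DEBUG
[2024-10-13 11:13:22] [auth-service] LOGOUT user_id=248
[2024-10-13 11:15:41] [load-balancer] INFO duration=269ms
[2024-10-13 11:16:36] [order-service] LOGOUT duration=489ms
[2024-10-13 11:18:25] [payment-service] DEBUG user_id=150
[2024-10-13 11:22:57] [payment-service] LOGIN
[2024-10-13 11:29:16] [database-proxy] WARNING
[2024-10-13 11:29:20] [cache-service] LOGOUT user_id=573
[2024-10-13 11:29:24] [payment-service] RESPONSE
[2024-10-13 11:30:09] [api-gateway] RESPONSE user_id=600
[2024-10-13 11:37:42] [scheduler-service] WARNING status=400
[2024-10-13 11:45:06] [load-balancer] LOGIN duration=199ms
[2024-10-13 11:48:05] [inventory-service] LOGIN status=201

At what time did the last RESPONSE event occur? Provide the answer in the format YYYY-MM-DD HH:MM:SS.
2024-10-13 11:30:09

To find the last event:

1. Filter for all RESPONSE events
2. Sort by timestamp
3. Select the last one
4. Timestamp: 2024-10-13 11:30:09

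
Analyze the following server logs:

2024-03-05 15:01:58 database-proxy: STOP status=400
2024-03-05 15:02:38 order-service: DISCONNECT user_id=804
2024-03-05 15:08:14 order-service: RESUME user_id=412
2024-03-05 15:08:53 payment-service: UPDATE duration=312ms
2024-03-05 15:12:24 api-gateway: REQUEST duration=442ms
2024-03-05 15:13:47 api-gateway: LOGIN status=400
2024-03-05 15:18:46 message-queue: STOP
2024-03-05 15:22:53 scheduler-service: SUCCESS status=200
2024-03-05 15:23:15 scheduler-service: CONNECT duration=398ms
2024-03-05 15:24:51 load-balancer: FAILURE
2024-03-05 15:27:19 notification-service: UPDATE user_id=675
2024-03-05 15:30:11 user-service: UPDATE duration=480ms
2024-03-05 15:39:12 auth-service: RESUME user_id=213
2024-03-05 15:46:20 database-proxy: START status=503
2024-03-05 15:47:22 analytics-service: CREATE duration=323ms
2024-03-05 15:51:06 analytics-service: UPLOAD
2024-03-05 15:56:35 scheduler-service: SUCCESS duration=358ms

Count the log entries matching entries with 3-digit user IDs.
4

To find matching entries:

1. Pattern to match: entries with 3-digit user IDs
2. Scan each log entry for the pattern
3. Count matches: 4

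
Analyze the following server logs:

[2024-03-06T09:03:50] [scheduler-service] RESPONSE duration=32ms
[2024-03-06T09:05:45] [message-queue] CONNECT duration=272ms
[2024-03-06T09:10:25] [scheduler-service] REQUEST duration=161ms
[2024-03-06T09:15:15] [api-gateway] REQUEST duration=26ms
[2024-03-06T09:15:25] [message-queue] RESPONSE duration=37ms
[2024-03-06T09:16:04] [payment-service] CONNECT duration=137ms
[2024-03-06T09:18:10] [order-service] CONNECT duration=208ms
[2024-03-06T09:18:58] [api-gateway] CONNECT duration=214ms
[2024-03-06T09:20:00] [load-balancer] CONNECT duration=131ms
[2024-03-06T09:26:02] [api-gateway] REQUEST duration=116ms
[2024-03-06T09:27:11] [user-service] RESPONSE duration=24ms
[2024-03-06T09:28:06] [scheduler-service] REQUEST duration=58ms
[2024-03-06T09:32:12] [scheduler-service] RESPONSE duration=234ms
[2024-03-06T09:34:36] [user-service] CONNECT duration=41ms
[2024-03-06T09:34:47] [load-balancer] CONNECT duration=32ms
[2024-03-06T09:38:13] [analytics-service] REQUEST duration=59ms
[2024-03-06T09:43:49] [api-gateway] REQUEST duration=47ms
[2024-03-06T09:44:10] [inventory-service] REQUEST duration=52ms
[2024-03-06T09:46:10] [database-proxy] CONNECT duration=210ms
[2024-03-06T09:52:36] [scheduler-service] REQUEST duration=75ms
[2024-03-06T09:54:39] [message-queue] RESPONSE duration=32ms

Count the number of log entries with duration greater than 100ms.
9

To count timeouts:

1. Threshold: 100ms
2. Extract duration from each log entry
3. Count entries where duration > 100
4. Timeout count: 9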